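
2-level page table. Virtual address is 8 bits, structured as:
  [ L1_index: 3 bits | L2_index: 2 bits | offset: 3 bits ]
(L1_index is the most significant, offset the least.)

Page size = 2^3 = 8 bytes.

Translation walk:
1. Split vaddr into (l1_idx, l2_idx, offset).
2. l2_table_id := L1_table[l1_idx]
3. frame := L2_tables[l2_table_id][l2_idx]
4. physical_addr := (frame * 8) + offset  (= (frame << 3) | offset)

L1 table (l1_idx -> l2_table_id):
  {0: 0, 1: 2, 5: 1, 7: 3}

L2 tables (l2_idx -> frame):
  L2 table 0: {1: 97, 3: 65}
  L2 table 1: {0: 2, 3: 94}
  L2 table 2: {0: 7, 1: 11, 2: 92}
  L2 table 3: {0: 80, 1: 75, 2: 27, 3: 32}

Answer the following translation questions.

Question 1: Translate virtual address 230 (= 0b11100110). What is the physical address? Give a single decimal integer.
Answer: 646

Derivation:
vaddr = 230 = 0b11100110
Split: l1_idx=7, l2_idx=0, offset=6
L1[7] = 3
L2[3][0] = 80
paddr = 80 * 8 + 6 = 646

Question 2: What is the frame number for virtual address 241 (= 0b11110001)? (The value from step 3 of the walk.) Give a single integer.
Answer: 27

Derivation:
vaddr = 241: l1_idx=7, l2_idx=2
L1[7] = 3; L2[3][2] = 27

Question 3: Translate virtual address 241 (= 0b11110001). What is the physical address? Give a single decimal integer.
vaddr = 241 = 0b11110001
Split: l1_idx=7, l2_idx=2, offset=1
L1[7] = 3
L2[3][2] = 27
paddr = 27 * 8 + 1 = 217

Answer: 217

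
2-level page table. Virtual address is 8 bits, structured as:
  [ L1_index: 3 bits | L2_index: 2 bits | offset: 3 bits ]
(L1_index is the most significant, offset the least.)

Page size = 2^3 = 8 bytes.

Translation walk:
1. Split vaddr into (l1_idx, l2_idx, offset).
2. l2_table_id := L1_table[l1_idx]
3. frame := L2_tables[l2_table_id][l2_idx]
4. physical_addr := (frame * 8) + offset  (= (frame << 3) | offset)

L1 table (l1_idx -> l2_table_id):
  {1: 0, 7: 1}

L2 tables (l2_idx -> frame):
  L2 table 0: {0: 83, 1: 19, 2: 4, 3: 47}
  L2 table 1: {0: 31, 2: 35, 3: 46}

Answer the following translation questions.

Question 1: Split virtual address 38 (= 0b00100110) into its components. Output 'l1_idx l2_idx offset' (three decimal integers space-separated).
vaddr = 38 = 0b00100110
  top 3 bits -> l1_idx = 1
  next 2 bits -> l2_idx = 0
  bottom 3 bits -> offset = 6

Answer: 1 0 6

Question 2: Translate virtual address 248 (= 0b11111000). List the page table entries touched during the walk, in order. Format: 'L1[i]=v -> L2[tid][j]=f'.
Answer: L1[7]=1 -> L2[1][3]=46

Derivation:
vaddr = 248 = 0b11111000
Split: l1_idx=7, l2_idx=3, offset=0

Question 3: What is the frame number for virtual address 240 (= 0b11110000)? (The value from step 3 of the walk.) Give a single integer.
vaddr = 240: l1_idx=7, l2_idx=2
L1[7] = 1; L2[1][2] = 35

Answer: 35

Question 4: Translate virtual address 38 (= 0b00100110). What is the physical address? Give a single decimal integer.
vaddr = 38 = 0b00100110
Split: l1_idx=1, l2_idx=0, offset=6
L1[1] = 0
L2[0][0] = 83
paddr = 83 * 8 + 6 = 670

Answer: 670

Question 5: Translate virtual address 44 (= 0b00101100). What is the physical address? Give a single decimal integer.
Answer: 156

Derivation:
vaddr = 44 = 0b00101100
Split: l1_idx=1, l2_idx=1, offset=4
L1[1] = 0
L2[0][1] = 19
paddr = 19 * 8 + 4 = 156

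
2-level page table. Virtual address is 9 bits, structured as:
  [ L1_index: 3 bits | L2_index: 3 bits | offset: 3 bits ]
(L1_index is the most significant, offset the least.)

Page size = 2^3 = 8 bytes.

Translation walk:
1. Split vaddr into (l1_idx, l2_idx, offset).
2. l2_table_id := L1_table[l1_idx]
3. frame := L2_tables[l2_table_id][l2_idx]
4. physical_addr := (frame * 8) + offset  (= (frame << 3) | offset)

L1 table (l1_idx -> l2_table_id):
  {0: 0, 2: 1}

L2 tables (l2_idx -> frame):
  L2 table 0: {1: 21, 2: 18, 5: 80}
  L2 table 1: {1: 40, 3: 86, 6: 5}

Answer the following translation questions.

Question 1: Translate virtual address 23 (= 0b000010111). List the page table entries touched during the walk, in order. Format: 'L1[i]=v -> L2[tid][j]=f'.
Answer: L1[0]=0 -> L2[0][2]=18

Derivation:
vaddr = 23 = 0b000010111
Split: l1_idx=0, l2_idx=2, offset=7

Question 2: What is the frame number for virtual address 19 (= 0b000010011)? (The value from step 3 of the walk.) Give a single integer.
Answer: 18

Derivation:
vaddr = 19: l1_idx=0, l2_idx=2
L1[0] = 0; L2[0][2] = 18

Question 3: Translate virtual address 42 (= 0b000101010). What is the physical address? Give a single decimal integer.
vaddr = 42 = 0b000101010
Split: l1_idx=0, l2_idx=5, offset=2
L1[0] = 0
L2[0][5] = 80
paddr = 80 * 8 + 2 = 642

Answer: 642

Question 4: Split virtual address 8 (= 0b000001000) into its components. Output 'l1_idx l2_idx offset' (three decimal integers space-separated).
vaddr = 8 = 0b000001000
  top 3 bits -> l1_idx = 0
  next 3 bits -> l2_idx = 1
  bottom 3 bits -> offset = 0

Answer: 0 1 0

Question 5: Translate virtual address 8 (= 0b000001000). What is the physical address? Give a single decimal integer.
Answer: 168

Derivation:
vaddr = 8 = 0b000001000
Split: l1_idx=0, l2_idx=1, offset=0
L1[0] = 0
L2[0][1] = 21
paddr = 21 * 8 + 0 = 168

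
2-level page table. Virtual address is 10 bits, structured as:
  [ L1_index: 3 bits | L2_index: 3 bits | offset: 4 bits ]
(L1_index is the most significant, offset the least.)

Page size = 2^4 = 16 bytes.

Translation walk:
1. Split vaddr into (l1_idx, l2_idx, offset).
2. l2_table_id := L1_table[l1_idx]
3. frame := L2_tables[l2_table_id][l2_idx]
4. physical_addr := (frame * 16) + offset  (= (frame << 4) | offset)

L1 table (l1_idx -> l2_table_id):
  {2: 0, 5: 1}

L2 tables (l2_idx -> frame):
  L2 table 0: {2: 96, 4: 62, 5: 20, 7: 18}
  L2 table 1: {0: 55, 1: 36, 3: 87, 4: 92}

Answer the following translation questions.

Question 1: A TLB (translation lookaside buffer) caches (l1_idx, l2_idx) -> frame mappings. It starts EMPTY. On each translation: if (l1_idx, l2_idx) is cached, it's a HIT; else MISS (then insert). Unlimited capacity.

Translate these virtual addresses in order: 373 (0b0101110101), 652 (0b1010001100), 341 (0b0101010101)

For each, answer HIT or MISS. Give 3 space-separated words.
vaddr=373: (2,7) not in TLB -> MISS, insert
vaddr=652: (5,0) not in TLB -> MISS, insert
vaddr=341: (2,5) not in TLB -> MISS, insert

Answer: MISS MISS MISS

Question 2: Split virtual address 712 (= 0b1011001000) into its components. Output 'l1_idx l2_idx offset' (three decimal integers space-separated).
vaddr = 712 = 0b1011001000
  top 3 bits -> l1_idx = 5
  next 3 bits -> l2_idx = 4
  bottom 4 bits -> offset = 8

Answer: 5 4 8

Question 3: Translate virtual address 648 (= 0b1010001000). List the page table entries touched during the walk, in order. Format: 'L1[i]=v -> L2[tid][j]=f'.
vaddr = 648 = 0b1010001000
Split: l1_idx=5, l2_idx=0, offset=8

Answer: L1[5]=1 -> L2[1][0]=55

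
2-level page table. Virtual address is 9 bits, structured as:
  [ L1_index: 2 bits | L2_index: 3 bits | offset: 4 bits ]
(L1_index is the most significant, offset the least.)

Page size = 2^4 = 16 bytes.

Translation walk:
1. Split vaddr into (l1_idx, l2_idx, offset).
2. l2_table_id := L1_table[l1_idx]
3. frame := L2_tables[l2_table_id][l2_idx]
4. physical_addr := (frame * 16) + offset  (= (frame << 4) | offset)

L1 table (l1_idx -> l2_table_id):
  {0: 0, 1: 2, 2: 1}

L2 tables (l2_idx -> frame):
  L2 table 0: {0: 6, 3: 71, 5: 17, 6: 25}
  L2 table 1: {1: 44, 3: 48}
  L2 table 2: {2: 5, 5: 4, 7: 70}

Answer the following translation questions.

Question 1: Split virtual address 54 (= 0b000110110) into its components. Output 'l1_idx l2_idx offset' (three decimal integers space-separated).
Answer: 0 3 6

Derivation:
vaddr = 54 = 0b000110110
  top 2 bits -> l1_idx = 0
  next 3 bits -> l2_idx = 3
  bottom 4 bits -> offset = 6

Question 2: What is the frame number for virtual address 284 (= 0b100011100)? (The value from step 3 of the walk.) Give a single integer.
vaddr = 284: l1_idx=2, l2_idx=1
L1[2] = 1; L2[1][1] = 44

Answer: 44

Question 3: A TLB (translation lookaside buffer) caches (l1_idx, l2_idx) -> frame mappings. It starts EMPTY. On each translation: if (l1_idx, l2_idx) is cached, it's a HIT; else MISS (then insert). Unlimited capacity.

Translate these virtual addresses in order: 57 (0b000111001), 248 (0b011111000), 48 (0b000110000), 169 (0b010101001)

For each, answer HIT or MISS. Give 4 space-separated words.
Answer: MISS MISS HIT MISS

Derivation:
vaddr=57: (0,3) not in TLB -> MISS, insert
vaddr=248: (1,7) not in TLB -> MISS, insert
vaddr=48: (0,3) in TLB -> HIT
vaddr=169: (1,2) not in TLB -> MISS, insert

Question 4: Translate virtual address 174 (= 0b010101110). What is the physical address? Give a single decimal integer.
vaddr = 174 = 0b010101110
Split: l1_idx=1, l2_idx=2, offset=14
L1[1] = 2
L2[2][2] = 5
paddr = 5 * 16 + 14 = 94

Answer: 94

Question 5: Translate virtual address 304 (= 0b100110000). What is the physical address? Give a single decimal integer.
Answer: 768

Derivation:
vaddr = 304 = 0b100110000
Split: l1_idx=2, l2_idx=3, offset=0
L1[2] = 1
L2[1][3] = 48
paddr = 48 * 16 + 0 = 768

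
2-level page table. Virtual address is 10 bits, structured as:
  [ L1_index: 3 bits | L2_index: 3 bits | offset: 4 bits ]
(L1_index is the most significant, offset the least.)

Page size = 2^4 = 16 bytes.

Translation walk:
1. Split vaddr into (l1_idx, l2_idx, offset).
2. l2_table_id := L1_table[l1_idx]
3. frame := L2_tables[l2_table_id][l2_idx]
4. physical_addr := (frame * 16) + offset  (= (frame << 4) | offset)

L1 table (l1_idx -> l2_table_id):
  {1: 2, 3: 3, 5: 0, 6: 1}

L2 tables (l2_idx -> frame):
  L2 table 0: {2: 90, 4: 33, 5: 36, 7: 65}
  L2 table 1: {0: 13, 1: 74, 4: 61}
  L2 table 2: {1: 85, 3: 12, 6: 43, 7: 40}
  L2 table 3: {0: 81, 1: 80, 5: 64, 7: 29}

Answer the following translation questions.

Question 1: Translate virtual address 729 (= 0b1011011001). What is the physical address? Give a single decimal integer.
vaddr = 729 = 0b1011011001
Split: l1_idx=5, l2_idx=5, offset=9
L1[5] = 0
L2[0][5] = 36
paddr = 36 * 16 + 9 = 585

Answer: 585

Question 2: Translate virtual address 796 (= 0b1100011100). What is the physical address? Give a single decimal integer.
vaddr = 796 = 0b1100011100
Split: l1_idx=6, l2_idx=1, offset=12
L1[6] = 1
L2[1][1] = 74
paddr = 74 * 16 + 12 = 1196

Answer: 1196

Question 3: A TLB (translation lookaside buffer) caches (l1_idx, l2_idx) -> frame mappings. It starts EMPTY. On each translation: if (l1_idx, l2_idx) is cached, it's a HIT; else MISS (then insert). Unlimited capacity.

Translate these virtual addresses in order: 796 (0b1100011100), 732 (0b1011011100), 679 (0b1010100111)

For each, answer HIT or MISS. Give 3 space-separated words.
vaddr=796: (6,1) not in TLB -> MISS, insert
vaddr=732: (5,5) not in TLB -> MISS, insert
vaddr=679: (5,2) not in TLB -> MISS, insert

Answer: MISS MISS MISS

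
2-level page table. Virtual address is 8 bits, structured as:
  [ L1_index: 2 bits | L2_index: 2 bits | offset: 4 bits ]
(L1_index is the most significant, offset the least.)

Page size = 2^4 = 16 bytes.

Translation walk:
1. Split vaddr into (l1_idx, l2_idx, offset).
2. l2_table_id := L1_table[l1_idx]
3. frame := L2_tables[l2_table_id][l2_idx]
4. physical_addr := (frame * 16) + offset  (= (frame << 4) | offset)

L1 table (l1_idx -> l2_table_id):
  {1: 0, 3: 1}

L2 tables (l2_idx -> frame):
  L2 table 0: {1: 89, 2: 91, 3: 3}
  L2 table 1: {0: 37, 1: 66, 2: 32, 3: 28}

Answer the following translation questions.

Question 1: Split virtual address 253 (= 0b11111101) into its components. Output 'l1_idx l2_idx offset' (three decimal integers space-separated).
Answer: 3 3 13

Derivation:
vaddr = 253 = 0b11111101
  top 2 bits -> l1_idx = 3
  next 2 bits -> l2_idx = 3
  bottom 4 bits -> offset = 13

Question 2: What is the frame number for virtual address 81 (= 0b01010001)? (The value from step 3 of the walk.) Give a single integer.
Answer: 89

Derivation:
vaddr = 81: l1_idx=1, l2_idx=1
L1[1] = 0; L2[0][1] = 89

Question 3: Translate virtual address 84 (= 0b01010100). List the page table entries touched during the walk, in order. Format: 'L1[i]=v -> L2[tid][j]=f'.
vaddr = 84 = 0b01010100
Split: l1_idx=1, l2_idx=1, offset=4

Answer: L1[1]=0 -> L2[0][1]=89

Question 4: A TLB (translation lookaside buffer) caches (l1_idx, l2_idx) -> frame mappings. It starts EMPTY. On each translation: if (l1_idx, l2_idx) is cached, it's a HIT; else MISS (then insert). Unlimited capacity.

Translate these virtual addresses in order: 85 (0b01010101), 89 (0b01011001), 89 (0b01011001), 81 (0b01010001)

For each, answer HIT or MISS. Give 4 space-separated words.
vaddr=85: (1,1) not in TLB -> MISS, insert
vaddr=89: (1,1) in TLB -> HIT
vaddr=89: (1,1) in TLB -> HIT
vaddr=81: (1,1) in TLB -> HIT

Answer: MISS HIT HIT HIT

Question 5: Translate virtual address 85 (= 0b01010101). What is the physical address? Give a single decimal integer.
vaddr = 85 = 0b01010101
Split: l1_idx=1, l2_idx=1, offset=5
L1[1] = 0
L2[0][1] = 89
paddr = 89 * 16 + 5 = 1429

Answer: 1429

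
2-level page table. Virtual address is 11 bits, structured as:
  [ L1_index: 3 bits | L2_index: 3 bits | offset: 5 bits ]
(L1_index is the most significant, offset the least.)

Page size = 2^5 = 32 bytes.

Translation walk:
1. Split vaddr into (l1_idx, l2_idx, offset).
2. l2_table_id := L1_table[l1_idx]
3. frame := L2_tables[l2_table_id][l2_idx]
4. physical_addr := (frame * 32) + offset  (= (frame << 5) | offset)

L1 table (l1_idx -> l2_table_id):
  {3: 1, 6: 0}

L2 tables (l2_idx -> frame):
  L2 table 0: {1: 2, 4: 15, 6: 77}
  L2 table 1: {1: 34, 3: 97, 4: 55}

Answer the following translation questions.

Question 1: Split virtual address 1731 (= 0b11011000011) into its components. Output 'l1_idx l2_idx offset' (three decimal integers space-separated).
vaddr = 1731 = 0b11011000011
  top 3 bits -> l1_idx = 6
  next 3 bits -> l2_idx = 6
  bottom 5 bits -> offset = 3

Answer: 6 6 3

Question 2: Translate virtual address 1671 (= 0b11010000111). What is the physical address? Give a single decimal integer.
Answer: 487

Derivation:
vaddr = 1671 = 0b11010000111
Split: l1_idx=6, l2_idx=4, offset=7
L1[6] = 0
L2[0][4] = 15
paddr = 15 * 32 + 7 = 487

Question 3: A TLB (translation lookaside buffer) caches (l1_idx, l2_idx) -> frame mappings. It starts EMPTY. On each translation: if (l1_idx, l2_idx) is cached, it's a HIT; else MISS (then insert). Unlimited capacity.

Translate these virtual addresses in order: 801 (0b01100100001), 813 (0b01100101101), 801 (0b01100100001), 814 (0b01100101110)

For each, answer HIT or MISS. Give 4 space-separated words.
vaddr=801: (3,1) not in TLB -> MISS, insert
vaddr=813: (3,1) in TLB -> HIT
vaddr=801: (3,1) in TLB -> HIT
vaddr=814: (3,1) in TLB -> HIT

Answer: MISS HIT HIT HIT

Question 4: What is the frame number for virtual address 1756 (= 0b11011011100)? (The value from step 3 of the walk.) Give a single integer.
Answer: 77

Derivation:
vaddr = 1756: l1_idx=6, l2_idx=6
L1[6] = 0; L2[0][6] = 77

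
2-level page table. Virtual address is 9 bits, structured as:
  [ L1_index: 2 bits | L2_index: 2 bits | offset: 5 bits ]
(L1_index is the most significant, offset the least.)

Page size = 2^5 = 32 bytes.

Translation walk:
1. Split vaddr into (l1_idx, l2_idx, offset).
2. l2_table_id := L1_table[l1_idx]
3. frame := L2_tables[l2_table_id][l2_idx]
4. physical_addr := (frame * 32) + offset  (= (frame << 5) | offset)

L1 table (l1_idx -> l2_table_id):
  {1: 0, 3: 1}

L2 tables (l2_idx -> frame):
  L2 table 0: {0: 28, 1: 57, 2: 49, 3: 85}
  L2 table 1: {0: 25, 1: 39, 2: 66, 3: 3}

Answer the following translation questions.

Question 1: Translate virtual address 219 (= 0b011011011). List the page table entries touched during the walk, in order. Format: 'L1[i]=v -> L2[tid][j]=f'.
vaddr = 219 = 0b011011011
Split: l1_idx=1, l2_idx=2, offset=27

Answer: L1[1]=0 -> L2[0][2]=49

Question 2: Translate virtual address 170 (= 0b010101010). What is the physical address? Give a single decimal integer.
Answer: 1834

Derivation:
vaddr = 170 = 0b010101010
Split: l1_idx=1, l2_idx=1, offset=10
L1[1] = 0
L2[0][1] = 57
paddr = 57 * 32 + 10 = 1834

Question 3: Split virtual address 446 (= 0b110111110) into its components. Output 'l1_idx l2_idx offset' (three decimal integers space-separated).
vaddr = 446 = 0b110111110
  top 2 bits -> l1_idx = 3
  next 2 bits -> l2_idx = 1
  bottom 5 bits -> offset = 30

Answer: 3 1 30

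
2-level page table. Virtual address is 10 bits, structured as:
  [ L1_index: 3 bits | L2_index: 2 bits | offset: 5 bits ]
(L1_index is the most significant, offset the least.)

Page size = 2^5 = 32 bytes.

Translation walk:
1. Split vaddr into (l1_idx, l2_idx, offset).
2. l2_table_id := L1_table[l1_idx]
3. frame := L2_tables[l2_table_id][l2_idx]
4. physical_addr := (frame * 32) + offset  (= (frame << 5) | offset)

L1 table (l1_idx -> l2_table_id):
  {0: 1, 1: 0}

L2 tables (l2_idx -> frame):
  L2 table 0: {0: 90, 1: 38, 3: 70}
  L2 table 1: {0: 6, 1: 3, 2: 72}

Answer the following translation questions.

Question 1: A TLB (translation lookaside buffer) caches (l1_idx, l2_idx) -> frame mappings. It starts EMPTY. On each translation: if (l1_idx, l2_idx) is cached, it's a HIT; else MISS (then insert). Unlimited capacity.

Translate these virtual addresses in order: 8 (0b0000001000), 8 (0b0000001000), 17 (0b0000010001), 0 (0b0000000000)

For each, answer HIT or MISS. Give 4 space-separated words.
vaddr=8: (0,0) not in TLB -> MISS, insert
vaddr=8: (0,0) in TLB -> HIT
vaddr=17: (0,0) in TLB -> HIT
vaddr=0: (0,0) in TLB -> HIT

Answer: MISS HIT HIT HIT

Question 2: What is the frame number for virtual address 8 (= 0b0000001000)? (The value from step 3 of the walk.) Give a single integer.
vaddr = 8: l1_idx=0, l2_idx=0
L1[0] = 1; L2[1][0] = 6

Answer: 6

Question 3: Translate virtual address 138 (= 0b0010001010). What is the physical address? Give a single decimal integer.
vaddr = 138 = 0b0010001010
Split: l1_idx=1, l2_idx=0, offset=10
L1[1] = 0
L2[0][0] = 90
paddr = 90 * 32 + 10 = 2890

Answer: 2890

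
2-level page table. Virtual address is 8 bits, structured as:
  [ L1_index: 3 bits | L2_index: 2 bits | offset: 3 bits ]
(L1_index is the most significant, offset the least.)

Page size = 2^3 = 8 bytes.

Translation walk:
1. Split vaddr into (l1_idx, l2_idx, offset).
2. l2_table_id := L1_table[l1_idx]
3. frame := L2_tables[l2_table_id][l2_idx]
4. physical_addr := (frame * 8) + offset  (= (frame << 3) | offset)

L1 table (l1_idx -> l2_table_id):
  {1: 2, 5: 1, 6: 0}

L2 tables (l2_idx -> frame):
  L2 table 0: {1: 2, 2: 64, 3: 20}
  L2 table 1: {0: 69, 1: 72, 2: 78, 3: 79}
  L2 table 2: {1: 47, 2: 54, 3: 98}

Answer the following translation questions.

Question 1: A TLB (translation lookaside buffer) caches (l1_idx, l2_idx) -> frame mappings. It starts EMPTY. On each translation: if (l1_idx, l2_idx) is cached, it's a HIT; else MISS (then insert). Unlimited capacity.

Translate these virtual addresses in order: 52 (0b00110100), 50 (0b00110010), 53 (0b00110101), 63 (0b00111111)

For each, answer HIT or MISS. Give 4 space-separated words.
Answer: MISS HIT HIT MISS

Derivation:
vaddr=52: (1,2) not in TLB -> MISS, insert
vaddr=50: (1,2) in TLB -> HIT
vaddr=53: (1,2) in TLB -> HIT
vaddr=63: (1,3) not in TLB -> MISS, insert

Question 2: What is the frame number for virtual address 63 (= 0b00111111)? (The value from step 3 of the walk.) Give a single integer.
Answer: 98

Derivation:
vaddr = 63: l1_idx=1, l2_idx=3
L1[1] = 2; L2[2][3] = 98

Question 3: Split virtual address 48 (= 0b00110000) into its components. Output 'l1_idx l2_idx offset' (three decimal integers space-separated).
vaddr = 48 = 0b00110000
  top 3 bits -> l1_idx = 1
  next 2 bits -> l2_idx = 2
  bottom 3 bits -> offset = 0

Answer: 1 2 0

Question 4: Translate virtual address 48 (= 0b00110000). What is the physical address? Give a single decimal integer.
vaddr = 48 = 0b00110000
Split: l1_idx=1, l2_idx=2, offset=0
L1[1] = 2
L2[2][2] = 54
paddr = 54 * 8 + 0 = 432

Answer: 432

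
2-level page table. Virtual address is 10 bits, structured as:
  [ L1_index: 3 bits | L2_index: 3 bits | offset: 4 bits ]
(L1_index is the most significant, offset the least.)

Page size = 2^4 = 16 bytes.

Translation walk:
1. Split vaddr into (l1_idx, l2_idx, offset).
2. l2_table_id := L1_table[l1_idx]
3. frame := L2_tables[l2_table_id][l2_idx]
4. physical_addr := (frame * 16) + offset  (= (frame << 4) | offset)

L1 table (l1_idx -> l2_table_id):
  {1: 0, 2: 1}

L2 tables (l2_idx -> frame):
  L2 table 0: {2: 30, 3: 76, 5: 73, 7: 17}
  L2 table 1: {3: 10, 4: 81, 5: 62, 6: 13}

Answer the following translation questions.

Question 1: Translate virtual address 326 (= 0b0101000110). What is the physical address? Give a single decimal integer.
vaddr = 326 = 0b0101000110
Split: l1_idx=2, l2_idx=4, offset=6
L1[2] = 1
L2[1][4] = 81
paddr = 81 * 16 + 6 = 1302

Answer: 1302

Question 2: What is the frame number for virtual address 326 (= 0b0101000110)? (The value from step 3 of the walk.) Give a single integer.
Answer: 81

Derivation:
vaddr = 326: l1_idx=2, l2_idx=4
L1[2] = 1; L2[1][4] = 81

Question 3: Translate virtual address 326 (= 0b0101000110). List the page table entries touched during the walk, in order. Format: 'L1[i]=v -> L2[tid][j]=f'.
vaddr = 326 = 0b0101000110
Split: l1_idx=2, l2_idx=4, offset=6

Answer: L1[2]=1 -> L2[1][4]=81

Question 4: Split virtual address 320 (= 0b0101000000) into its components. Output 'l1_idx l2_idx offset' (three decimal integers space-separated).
Answer: 2 4 0

Derivation:
vaddr = 320 = 0b0101000000
  top 3 bits -> l1_idx = 2
  next 3 bits -> l2_idx = 4
  bottom 4 bits -> offset = 0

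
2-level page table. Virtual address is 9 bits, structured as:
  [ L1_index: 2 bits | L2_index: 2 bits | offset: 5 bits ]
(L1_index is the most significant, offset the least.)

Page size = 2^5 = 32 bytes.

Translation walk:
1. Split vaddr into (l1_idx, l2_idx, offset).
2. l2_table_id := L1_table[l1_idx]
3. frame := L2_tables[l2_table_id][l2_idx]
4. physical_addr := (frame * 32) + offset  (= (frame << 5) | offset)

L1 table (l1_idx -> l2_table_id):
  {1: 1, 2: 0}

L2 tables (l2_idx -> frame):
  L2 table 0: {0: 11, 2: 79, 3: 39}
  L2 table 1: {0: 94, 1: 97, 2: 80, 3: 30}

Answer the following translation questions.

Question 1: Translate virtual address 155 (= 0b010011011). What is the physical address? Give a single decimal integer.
vaddr = 155 = 0b010011011
Split: l1_idx=1, l2_idx=0, offset=27
L1[1] = 1
L2[1][0] = 94
paddr = 94 * 32 + 27 = 3035

Answer: 3035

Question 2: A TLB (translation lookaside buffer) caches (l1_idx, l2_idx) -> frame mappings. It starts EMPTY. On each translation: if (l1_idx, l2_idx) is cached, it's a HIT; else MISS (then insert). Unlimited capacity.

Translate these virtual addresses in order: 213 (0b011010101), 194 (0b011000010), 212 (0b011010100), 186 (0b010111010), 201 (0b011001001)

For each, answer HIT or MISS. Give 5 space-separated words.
Answer: MISS HIT HIT MISS HIT

Derivation:
vaddr=213: (1,2) not in TLB -> MISS, insert
vaddr=194: (1,2) in TLB -> HIT
vaddr=212: (1,2) in TLB -> HIT
vaddr=186: (1,1) not in TLB -> MISS, insert
vaddr=201: (1,2) in TLB -> HIT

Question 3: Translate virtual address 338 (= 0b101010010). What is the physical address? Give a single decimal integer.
vaddr = 338 = 0b101010010
Split: l1_idx=2, l2_idx=2, offset=18
L1[2] = 0
L2[0][2] = 79
paddr = 79 * 32 + 18 = 2546

Answer: 2546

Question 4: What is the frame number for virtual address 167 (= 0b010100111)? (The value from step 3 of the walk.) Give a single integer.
vaddr = 167: l1_idx=1, l2_idx=1
L1[1] = 1; L2[1][1] = 97

Answer: 97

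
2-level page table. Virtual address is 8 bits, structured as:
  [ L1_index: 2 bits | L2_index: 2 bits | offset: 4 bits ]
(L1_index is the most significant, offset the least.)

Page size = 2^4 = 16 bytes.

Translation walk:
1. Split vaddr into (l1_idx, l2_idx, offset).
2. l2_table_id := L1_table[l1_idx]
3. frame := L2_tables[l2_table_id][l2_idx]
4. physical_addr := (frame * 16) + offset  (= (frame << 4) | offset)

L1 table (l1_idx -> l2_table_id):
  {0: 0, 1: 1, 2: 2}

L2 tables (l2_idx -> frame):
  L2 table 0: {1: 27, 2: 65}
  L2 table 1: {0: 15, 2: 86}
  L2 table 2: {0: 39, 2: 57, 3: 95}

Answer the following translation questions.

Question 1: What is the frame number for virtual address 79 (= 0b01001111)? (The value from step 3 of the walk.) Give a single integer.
vaddr = 79: l1_idx=1, l2_idx=0
L1[1] = 1; L2[1][0] = 15

Answer: 15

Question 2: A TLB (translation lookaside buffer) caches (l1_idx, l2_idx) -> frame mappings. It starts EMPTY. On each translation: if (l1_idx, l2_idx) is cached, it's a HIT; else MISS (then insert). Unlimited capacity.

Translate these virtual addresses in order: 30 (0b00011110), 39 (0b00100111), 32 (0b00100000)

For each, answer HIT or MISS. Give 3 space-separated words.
vaddr=30: (0,1) not in TLB -> MISS, insert
vaddr=39: (0,2) not in TLB -> MISS, insert
vaddr=32: (0,2) in TLB -> HIT

Answer: MISS MISS HIT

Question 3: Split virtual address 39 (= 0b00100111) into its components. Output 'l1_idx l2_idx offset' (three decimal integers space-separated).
vaddr = 39 = 0b00100111
  top 2 bits -> l1_idx = 0
  next 2 bits -> l2_idx = 2
  bottom 4 bits -> offset = 7

Answer: 0 2 7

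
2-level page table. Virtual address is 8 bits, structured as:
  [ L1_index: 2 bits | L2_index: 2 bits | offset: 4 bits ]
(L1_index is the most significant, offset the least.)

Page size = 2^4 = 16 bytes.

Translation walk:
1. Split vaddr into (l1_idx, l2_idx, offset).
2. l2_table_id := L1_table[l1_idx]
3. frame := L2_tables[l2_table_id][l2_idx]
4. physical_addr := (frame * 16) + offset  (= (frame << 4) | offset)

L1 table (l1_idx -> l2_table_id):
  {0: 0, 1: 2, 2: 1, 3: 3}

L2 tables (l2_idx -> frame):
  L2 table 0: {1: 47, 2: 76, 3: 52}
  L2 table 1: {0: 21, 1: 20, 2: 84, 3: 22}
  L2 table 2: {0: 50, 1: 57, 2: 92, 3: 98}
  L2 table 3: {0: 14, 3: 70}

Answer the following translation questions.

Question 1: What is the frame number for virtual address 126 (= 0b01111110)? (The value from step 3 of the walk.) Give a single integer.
Answer: 98

Derivation:
vaddr = 126: l1_idx=1, l2_idx=3
L1[1] = 2; L2[2][3] = 98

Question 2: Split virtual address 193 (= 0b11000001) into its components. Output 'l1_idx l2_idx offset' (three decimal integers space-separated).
Answer: 3 0 1

Derivation:
vaddr = 193 = 0b11000001
  top 2 bits -> l1_idx = 3
  next 2 bits -> l2_idx = 0
  bottom 4 bits -> offset = 1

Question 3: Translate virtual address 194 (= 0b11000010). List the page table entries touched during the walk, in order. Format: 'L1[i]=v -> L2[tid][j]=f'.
Answer: L1[3]=3 -> L2[3][0]=14

Derivation:
vaddr = 194 = 0b11000010
Split: l1_idx=3, l2_idx=0, offset=2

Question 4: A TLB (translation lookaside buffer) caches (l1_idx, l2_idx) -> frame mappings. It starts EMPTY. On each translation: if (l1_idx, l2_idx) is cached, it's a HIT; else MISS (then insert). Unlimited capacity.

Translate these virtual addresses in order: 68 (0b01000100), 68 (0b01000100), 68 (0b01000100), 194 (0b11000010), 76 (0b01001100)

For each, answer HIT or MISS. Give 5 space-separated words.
vaddr=68: (1,0) not in TLB -> MISS, insert
vaddr=68: (1,0) in TLB -> HIT
vaddr=68: (1,0) in TLB -> HIT
vaddr=194: (3,0) not in TLB -> MISS, insert
vaddr=76: (1,0) in TLB -> HIT

Answer: MISS HIT HIT MISS HIT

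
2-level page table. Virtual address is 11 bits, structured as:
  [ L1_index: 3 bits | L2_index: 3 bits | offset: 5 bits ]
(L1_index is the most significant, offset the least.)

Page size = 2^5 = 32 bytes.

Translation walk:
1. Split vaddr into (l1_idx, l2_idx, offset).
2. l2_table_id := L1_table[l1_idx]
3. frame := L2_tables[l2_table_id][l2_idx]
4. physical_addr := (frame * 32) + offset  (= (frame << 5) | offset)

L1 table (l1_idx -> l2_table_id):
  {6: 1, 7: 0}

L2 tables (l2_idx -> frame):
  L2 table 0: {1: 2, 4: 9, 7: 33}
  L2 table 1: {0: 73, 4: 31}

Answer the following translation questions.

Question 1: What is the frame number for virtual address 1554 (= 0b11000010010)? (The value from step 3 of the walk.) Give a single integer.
vaddr = 1554: l1_idx=6, l2_idx=0
L1[6] = 1; L2[1][0] = 73

Answer: 73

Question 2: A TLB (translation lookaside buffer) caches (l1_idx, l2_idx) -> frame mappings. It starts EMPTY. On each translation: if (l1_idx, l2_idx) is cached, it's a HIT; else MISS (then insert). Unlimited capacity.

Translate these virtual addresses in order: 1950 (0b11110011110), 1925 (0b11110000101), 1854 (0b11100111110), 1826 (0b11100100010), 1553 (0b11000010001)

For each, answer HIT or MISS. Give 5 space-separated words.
vaddr=1950: (7,4) not in TLB -> MISS, insert
vaddr=1925: (7,4) in TLB -> HIT
vaddr=1854: (7,1) not in TLB -> MISS, insert
vaddr=1826: (7,1) in TLB -> HIT
vaddr=1553: (6,0) not in TLB -> MISS, insert

Answer: MISS HIT MISS HIT MISS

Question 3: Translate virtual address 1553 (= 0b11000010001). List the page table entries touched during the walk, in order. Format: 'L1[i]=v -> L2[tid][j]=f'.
Answer: L1[6]=1 -> L2[1][0]=73

Derivation:
vaddr = 1553 = 0b11000010001
Split: l1_idx=6, l2_idx=0, offset=17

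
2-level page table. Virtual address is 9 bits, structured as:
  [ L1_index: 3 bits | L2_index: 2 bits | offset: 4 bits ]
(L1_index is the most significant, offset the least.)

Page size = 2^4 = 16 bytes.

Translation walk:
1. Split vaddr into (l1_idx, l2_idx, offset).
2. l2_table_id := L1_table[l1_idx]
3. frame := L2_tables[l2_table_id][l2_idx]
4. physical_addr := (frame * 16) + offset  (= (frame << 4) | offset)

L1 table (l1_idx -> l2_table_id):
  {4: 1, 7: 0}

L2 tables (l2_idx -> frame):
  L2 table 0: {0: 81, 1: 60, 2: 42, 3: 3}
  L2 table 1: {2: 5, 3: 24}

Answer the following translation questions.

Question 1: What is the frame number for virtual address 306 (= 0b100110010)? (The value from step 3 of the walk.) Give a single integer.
Answer: 24

Derivation:
vaddr = 306: l1_idx=4, l2_idx=3
L1[4] = 1; L2[1][3] = 24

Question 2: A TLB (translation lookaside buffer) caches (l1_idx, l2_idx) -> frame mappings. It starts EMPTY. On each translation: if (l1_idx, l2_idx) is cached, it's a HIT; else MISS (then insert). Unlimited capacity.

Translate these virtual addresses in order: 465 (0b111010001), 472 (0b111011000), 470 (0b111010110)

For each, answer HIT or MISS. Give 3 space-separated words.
vaddr=465: (7,1) not in TLB -> MISS, insert
vaddr=472: (7,1) in TLB -> HIT
vaddr=470: (7,1) in TLB -> HIT

Answer: MISS HIT HIT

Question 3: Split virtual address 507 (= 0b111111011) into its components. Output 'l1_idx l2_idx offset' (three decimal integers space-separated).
Answer: 7 3 11

Derivation:
vaddr = 507 = 0b111111011
  top 3 bits -> l1_idx = 7
  next 2 bits -> l2_idx = 3
  bottom 4 bits -> offset = 11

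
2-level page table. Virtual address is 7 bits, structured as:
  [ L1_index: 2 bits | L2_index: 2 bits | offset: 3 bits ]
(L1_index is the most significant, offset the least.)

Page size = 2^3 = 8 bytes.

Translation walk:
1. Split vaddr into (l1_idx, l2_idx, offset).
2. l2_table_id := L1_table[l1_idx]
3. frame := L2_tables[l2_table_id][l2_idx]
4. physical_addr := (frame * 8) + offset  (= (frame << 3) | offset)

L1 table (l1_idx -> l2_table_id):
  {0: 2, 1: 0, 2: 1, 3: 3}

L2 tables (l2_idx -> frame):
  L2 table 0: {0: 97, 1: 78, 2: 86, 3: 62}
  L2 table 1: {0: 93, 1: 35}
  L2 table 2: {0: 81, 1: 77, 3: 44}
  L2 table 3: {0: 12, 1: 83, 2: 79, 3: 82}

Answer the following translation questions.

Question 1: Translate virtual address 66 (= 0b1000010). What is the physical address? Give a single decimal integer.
vaddr = 66 = 0b1000010
Split: l1_idx=2, l2_idx=0, offset=2
L1[2] = 1
L2[1][0] = 93
paddr = 93 * 8 + 2 = 746

Answer: 746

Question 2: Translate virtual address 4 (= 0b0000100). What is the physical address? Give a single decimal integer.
Answer: 652

Derivation:
vaddr = 4 = 0b0000100
Split: l1_idx=0, l2_idx=0, offset=4
L1[0] = 2
L2[2][0] = 81
paddr = 81 * 8 + 4 = 652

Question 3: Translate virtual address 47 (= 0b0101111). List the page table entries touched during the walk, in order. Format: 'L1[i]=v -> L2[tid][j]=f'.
Answer: L1[1]=0 -> L2[0][1]=78

Derivation:
vaddr = 47 = 0b0101111
Split: l1_idx=1, l2_idx=1, offset=7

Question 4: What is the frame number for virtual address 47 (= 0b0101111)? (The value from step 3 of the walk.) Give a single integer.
vaddr = 47: l1_idx=1, l2_idx=1
L1[1] = 0; L2[0][1] = 78

Answer: 78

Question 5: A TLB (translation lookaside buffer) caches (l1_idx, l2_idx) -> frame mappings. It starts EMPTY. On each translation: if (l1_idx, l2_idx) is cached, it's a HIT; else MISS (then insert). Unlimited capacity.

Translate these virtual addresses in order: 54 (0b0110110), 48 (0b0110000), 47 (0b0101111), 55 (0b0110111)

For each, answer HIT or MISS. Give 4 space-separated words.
vaddr=54: (1,2) not in TLB -> MISS, insert
vaddr=48: (1,2) in TLB -> HIT
vaddr=47: (1,1) not in TLB -> MISS, insert
vaddr=55: (1,2) in TLB -> HIT

Answer: MISS HIT MISS HIT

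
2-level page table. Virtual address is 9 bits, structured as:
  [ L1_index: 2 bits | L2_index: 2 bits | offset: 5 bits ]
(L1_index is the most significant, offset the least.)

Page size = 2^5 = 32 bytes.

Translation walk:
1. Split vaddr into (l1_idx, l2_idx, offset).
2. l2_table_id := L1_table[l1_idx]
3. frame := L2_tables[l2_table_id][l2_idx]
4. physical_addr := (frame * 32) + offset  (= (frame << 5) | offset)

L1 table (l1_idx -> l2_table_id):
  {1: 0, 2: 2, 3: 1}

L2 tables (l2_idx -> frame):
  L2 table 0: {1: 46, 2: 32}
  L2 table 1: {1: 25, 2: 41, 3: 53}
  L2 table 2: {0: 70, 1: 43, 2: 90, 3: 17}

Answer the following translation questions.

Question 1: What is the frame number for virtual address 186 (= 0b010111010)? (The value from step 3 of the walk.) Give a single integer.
vaddr = 186: l1_idx=1, l2_idx=1
L1[1] = 0; L2[0][1] = 46

Answer: 46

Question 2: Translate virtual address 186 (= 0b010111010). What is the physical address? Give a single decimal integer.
Answer: 1498

Derivation:
vaddr = 186 = 0b010111010
Split: l1_idx=1, l2_idx=1, offset=26
L1[1] = 0
L2[0][1] = 46
paddr = 46 * 32 + 26 = 1498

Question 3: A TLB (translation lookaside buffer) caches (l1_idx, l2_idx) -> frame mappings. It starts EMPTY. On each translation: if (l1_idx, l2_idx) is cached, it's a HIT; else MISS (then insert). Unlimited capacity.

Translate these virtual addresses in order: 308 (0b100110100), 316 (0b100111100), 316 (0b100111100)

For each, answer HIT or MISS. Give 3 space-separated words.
vaddr=308: (2,1) not in TLB -> MISS, insert
vaddr=316: (2,1) in TLB -> HIT
vaddr=316: (2,1) in TLB -> HIT

Answer: MISS HIT HIT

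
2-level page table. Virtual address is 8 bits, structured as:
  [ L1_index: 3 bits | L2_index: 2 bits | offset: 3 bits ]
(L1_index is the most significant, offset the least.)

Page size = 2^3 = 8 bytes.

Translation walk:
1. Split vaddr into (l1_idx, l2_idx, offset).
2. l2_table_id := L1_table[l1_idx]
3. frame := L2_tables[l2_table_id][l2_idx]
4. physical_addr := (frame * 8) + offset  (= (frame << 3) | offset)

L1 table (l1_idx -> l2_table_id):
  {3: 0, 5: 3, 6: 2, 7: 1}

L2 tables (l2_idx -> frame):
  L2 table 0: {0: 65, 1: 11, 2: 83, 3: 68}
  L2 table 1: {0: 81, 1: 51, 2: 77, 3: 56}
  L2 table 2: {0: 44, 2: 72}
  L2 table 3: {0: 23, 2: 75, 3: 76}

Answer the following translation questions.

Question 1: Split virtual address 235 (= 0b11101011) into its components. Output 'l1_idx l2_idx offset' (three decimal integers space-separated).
vaddr = 235 = 0b11101011
  top 3 bits -> l1_idx = 7
  next 2 bits -> l2_idx = 1
  bottom 3 bits -> offset = 3

Answer: 7 1 3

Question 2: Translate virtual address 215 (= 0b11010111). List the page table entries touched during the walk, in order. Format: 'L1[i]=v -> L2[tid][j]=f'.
Answer: L1[6]=2 -> L2[2][2]=72

Derivation:
vaddr = 215 = 0b11010111
Split: l1_idx=6, l2_idx=2, offset=7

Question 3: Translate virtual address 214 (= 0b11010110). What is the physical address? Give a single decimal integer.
Answer: 582

Derivation:
vaddr = 214 = 0b11010110
Split: l1_idx=6, l2_idx=2, offset=6
L1[6] = 2
L2[2][2] = 72
paddr = 72 * 8 + 6 = 582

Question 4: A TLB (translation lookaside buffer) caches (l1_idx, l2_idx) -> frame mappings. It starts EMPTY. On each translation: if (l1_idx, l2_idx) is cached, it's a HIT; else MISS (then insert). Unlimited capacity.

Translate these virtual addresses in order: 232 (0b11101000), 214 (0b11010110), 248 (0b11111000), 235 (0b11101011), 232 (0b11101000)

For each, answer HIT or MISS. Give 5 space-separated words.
Answer: MISS MISS MISS HIT HIT

Derivation:
vaddr=232: (7,1) not in TLB -> MISS, insert
vaddr=214: (6,2) not in TLB -> MISS, insert
vaddr=248: (7,3) not in TLB -> MISS, insert
vaddr=235: (7,1) in TLB -> HIT
vaddr=232: (7,1) in TLB -> HIT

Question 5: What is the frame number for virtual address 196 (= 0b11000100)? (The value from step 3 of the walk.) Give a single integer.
Answer: 44

Derivation:
vaddr = 196: l1_idx=6, l2_idx=0
L1[6] = 2; L2[2][0] = 44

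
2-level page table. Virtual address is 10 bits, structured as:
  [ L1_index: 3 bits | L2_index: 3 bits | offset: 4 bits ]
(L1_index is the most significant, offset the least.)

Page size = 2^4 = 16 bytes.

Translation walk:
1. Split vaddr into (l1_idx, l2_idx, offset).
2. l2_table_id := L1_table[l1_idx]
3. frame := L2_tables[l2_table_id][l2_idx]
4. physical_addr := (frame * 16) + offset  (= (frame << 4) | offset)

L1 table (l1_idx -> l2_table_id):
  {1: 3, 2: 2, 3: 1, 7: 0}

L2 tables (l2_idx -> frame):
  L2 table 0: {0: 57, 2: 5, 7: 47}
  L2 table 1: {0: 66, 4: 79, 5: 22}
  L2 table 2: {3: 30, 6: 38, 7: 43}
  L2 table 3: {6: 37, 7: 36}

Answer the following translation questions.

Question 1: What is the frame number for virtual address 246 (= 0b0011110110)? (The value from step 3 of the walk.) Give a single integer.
vaddr = 246: l1_idx=1, l2_idx=7
L1[1] = 3; L2[3][7] = 36

Answer: 36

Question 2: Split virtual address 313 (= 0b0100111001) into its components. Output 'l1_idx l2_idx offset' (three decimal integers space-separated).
Answer: 2 3 9

Derivation:
vaddr = 313 = 0b0100111001
  top 3 bits -> l1_idx = 2
  next 3 bits -> l2_idx = 3
  bottom 4 bits -> offset = 9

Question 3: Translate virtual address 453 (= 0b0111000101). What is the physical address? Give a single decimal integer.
Answer: 1269

Derivation:
vaddr = 453 = 0b0111000101
Split: l1_idx=3, l2_idx=4, offset=5
L1[3] = 1
L2[1][4] = 79
paddr = 79 * 16 + 5 = 1269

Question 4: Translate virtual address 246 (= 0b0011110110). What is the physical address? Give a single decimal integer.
Answer: 582

Derivation:
vaddr = 246 = 0b0011110110
Split: l1_idx=1, l2_idx=7, offset=6
L1[1] = 3
L2[3][7] = 36
paddr = 36 * 16 + 6 = 582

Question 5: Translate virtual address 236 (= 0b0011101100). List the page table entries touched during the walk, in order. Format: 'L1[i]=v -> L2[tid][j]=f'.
Answer: L1[1]=3 -> L2[3][6]=37

Derivation:
vaddr = 236 = 0b0011101100
Split: l1_idx=1, l2_idx=6, offset=12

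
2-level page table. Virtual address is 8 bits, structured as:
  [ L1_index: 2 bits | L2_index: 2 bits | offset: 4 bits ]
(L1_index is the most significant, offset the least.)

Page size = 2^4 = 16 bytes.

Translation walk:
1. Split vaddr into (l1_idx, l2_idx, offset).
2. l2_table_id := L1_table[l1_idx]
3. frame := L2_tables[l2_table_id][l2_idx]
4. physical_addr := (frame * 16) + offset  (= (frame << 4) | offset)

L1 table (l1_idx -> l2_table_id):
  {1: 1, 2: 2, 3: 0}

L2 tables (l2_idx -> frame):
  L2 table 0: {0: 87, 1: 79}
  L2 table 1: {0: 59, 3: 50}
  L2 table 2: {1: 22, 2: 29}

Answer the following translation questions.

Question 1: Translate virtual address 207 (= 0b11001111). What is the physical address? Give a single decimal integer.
vaddr = 207 = 0b11001111
Split: l1_idx=3, l2_idx=0, offset=15
L1[3] = 0
L2[0][0] = 87
paddr = 87 * 16 + 15 = 1407

Answer: 1407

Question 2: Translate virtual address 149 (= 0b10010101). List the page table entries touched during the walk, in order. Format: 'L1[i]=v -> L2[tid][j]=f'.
Answer: L1[2]=2 -> L2[2][1]=22

Derivation:
vaddr = 149 = 0b10010101
Split: l1_idx=2, l2_idx=1, offset=5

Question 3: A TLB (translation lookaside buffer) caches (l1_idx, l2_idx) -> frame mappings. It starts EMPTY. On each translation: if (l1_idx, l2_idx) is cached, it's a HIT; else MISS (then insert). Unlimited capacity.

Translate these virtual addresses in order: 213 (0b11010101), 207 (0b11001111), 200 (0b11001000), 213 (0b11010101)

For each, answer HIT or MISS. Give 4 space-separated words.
vaddr=213: (3,1) not in TLB -> MISS, insert
vaddr=207: (3,0) not in TLB -> MISS, insert
vaddr=200: (3,0) in TLB -> HIT
vaddr=213: (3,1) in TLB -> HIT

Answer: MISS MISS HIT HIT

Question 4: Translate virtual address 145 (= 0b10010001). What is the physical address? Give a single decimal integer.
Answer: 353

Derivation:
vaddr = 145 = 0b10010001
Split: l1_idx=2, l2_idx=1, offset=1
L1[2] = 2
L2[2][1] = 22
paddr = 22 * 16 + 1 = 353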